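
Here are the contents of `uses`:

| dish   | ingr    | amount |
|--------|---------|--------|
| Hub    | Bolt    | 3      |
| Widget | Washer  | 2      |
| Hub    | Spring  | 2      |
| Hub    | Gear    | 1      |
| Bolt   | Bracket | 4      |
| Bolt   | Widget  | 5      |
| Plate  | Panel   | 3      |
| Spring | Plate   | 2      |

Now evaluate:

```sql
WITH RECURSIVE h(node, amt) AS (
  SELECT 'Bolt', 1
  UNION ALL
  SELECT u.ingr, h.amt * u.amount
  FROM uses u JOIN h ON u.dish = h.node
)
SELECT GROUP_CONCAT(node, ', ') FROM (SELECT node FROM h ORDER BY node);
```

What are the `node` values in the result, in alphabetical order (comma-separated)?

Bolt, Bracket, Washer, Widget

Base: (Bolt, amt=1).
Iteration 1: components of {Bolt} -> Bracket = 1*4 = 4, Widget = 1*5 = 5.
Iteration 2: components of {Bracket,Widget} -> Washer = 5*2 = 10.
Iteration 3: no further components; recursion stops.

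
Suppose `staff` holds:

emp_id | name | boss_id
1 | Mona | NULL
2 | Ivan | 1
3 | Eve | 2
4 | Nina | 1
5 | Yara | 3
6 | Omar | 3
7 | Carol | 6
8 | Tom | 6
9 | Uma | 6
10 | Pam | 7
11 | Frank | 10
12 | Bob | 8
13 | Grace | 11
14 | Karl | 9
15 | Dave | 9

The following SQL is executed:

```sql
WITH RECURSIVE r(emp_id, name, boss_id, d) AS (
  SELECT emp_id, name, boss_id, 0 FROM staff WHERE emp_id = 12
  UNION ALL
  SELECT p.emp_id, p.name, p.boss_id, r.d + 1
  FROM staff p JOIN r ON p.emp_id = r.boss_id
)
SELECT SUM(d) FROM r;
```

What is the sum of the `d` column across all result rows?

15

Base: emp_id=12 (Bob), boss_id=8, d 0.
Iteration 1: join on emp_id=8 -> Tom (id 8, boss_id=6, d 1).
Iteration 2: join on emp_id=6 -> Omar (id 6, boss_id=3, d 2).
Iteration 3: join on emp_id=3 -> Eve (id 3, boss_id=2, d 3).
Iteration 4: join on emp_id=2 -> Ivan (id 2, boss_id=1, d 4).
Iteration 5: join on emp_id=1 -> Mona (id 1, boss_id=NULL, d 5).
Iteration 6: boss_id is NULL; no match; recursion stops.
SUM(d) = 0 + 1 + 2 + 3 + 4 + 5 = 15.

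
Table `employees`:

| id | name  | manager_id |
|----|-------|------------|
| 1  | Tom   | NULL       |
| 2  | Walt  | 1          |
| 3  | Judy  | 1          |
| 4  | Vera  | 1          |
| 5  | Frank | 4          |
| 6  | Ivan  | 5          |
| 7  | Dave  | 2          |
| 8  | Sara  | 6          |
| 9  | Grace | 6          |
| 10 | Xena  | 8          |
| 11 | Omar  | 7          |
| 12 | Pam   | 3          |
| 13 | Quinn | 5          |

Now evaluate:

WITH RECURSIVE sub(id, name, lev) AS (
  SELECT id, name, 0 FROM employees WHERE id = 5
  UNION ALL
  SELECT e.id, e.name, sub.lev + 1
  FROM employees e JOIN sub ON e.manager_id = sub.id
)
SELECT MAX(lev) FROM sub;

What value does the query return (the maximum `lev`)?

Base: id=5 (Frank) at lev 0.
Iteration 1: rows with manager_id in {5} -> Ivan (id 6, lev 1), Quinn (id 13, lev 1).
Iteration 2: rows with manager_id in {6,13} -> Sara (id 8, lev 2), Grace (id 9, lev 2).
Iteration 3: rows with manager_id in {8,9} -> Xena (id 10, lev 3).
Iteration 4: no rows with manager_id in {10}; recursion stops.
lev values: 0, 1, 1, 2, 2, 3; the maximum is 3.

3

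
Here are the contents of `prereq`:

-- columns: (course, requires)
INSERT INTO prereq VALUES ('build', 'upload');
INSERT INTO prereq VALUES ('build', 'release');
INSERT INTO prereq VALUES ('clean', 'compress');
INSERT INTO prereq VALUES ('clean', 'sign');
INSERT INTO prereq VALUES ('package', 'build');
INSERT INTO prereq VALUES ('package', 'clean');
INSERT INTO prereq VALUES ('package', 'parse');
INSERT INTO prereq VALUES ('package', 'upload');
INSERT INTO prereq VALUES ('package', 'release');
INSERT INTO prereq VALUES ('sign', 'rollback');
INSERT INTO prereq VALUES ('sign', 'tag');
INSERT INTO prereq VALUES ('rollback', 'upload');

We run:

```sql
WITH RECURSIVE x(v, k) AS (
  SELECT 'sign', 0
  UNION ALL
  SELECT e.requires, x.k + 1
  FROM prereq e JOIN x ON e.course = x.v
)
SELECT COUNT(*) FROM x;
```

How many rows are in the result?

4

Base: (sign, k=0).
Iteration 1: edges from {sign} -> (rollback, k=1), (tag, k=1).
Iteration 2: edges from {rollback,tag} -> (upload, k=2).
Iteration 3: no outgoing edges from {upload}; recursion stops.
Total rows emitted: 4.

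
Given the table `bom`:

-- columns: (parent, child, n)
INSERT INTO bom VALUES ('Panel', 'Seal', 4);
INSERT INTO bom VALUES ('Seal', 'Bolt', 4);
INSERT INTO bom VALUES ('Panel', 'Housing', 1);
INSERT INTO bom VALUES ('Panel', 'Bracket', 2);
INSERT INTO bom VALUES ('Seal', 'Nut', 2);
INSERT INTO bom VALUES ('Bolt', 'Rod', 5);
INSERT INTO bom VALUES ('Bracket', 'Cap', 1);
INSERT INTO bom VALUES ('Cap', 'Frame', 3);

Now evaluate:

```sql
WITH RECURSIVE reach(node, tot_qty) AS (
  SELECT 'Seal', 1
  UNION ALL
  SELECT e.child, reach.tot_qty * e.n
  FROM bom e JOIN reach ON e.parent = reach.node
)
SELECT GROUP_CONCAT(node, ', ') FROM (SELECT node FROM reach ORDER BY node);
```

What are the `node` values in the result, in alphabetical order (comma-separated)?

Bolt, Nut, Rod, Seal

Base: (Seal, tot_qty=1).
Iteration 1: components of {Seal} -> Bolt = 1*4 = 4, Nut = 1*2 = 2.
Iteration 2: components of {Bolt,Nut} -> Rod = 4*5 = 20.
Iteration 3: no further components; recursion stops.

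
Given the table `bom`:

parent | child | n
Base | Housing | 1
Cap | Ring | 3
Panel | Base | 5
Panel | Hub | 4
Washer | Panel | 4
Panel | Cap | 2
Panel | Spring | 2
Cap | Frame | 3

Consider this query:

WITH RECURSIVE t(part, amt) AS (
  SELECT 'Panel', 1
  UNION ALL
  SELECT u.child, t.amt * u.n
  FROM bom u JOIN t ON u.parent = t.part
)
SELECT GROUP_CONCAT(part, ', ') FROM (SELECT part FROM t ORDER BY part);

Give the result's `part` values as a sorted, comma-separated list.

Base: (Panel, amt=1).
Iteration 1: components of {Panel} -> Base = 1*5 = 5, Cap = 1*2 = 2, Hub = 1*4 = 4, Spring = 1*2 = 2.
Iteration 2: components of {Base,Cap,Hub,Spring} -> Frame = 2*3 = 6, Housing = 5*1 = 5, Ring = 2*3 = 6.
Iteration 3: no further components; recursion stops.

Base, Cap, Frame, Housing, Hub, Panel, Ring, Spring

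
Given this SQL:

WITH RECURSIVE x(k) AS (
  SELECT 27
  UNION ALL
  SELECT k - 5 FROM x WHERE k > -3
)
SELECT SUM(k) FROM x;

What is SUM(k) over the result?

84

Base: k=27.
Iteration 1: 27 > -3 holds -> k = 27 - 5 = 22.
Iteration 2: 22 > -3 holds -> k = 22 - 5 = 17.
Iteration 3: 17 > -3 holds -> k = 17 - 5 = 12.
Iteration 4: 12 > -3 holds -> k = 12 - 5 = 7.
Iteration 5: 7 > -3 holds -> k = 7 - 5 = 2.
Iteration 6: 2 > -3 holds -> k = 2 - 5 = -3.
Iteration 7: -3 > -3 fails; recursion stops.
SUM(k) = 27 + 22 + 17 + 12 + 7 + 2 + -3 = 84.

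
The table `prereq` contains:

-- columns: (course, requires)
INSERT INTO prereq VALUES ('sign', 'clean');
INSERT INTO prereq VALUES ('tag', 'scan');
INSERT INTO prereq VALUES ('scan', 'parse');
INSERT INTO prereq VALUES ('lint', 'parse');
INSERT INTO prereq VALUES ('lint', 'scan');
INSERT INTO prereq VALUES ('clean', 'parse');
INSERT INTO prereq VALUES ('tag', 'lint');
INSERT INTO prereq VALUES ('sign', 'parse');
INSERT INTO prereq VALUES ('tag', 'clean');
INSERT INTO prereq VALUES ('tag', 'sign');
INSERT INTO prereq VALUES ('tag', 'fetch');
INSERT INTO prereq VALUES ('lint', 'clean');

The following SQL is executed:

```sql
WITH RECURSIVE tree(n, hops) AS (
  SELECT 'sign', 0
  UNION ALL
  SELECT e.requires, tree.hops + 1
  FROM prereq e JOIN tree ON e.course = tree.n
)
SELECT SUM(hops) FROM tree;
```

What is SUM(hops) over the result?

Base: (sign, hops=0).
Iteration 1: edges from {sign} -> (clean, hops=1), (parse, hops=1).
Iteration 2: edges from {clean,parse} -> (parse, hops=2).
Iteration 3: no outgoing edges from {parse}; recursion stops.
SUM(hops) = 0 + 1 + 1 + 2 = 4.

4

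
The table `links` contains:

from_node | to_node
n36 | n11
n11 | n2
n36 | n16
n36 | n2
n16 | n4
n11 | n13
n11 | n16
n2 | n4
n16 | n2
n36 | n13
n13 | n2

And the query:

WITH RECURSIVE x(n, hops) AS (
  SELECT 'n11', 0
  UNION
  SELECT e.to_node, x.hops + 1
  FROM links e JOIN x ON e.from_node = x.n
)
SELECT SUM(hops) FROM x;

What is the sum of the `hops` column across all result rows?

10

Base: (n11, hops=0).
Iteration 1: edges from {n11} -> (n13, hops=1), (n16, hops=1), (n2, hops=1).
Iteration 2: edges from {n13,n16,n2} -> (n2, hops=2), (n4, hops=2). [UNION drops 2 duplicate row(s)]
Iteration 3: edges from {n2,n4} -> (n4, hops=3).
Iteration 4: no outgoing edges from {n4}; recursion stops.
SUM(hops) = 0 + 1 + 1 + 1 + 2 + 2 + 3 = 10.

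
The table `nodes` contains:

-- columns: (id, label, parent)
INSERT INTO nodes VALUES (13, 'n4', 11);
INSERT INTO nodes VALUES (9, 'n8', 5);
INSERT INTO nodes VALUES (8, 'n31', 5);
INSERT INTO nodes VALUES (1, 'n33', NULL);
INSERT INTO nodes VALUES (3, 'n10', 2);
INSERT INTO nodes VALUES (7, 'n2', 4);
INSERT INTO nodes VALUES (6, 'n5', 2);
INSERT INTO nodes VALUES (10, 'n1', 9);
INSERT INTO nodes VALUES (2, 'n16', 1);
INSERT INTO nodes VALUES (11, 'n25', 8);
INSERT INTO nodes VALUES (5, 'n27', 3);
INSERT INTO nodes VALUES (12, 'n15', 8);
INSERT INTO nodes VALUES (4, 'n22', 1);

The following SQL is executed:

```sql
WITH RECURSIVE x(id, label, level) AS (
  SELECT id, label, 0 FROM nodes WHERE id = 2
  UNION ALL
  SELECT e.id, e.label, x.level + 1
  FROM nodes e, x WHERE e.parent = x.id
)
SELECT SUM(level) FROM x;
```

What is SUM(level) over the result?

27

Base: id=2 (n16) at level 0.
Iteration 1: rows with parent in {2} -> n10 (id 3, level 1), n5 (id 6, level 1).
Iteration 2: rows with parent in {3,6} -> n27 (id 5, level 2).
Iteration 3: rows with parent in {5} -> n31 (id 8, level 3), n8 (id 9, level 3).
Iteration 4: rows with parent in {8,9} -> n1 (id 10, level 4), n25 (id 11, level 4), n15 (id 12, level 4).
Iteration 5: rows with parent in {10,11,12} -> n4 (id 13, level 5).
Iteration 6: no rows with parent in {13}; recursion stops.
SUM(level) = 0 + 1 + 1 + 2 + 3 + 3 + 4 + 4 + 4 + 5 = 27.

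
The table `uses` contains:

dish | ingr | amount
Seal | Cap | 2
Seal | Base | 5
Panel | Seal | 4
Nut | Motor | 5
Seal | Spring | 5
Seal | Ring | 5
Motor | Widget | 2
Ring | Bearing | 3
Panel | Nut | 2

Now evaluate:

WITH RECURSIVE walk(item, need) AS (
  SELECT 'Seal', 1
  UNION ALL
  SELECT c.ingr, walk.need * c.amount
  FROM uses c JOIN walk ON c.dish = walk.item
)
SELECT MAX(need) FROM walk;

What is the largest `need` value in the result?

15

Base: (Seal, need=1).
Iteration 1: components of {Seal} -> Base = 1*5 = 5, Cap = 1*2 = 2, Ring = 1*5 = 5, Spring = 1*5 = 5.
Iteration 2: components of {Base,Cap,Ring,Spring} -> Bearing = 5*3 = 15.
Iteration 3: no further components; recursion stops.
need values: 1, 5, 5, 2, 5, 15; the maximum is 15.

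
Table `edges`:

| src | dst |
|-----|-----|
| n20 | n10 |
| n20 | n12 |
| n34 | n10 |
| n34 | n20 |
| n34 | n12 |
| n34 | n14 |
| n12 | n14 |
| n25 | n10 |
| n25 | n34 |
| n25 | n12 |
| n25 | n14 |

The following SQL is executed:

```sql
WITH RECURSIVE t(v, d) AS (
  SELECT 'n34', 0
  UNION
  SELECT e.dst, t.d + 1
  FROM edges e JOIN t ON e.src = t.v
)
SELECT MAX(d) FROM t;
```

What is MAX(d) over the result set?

Base: (n34, d=0).
Iteration 1: edges from {n34} -> (n10, d=1), (n12, d=1), (n14, d=1), (n20, d=1).
Iteration 2: edges from {n10,n12,n14,n20} -> (n10, d=2), (n12, d=2), (n14, d=2).
Iteration 3: edges from {n10,n12,n14} -> (n14, d=3).
Iteration 4: no outgoing edges from {n14}; recursion stops.
d values: 0, 1, 1, 1, 1, 2, 2, 2, 3; the maximum is 3.

3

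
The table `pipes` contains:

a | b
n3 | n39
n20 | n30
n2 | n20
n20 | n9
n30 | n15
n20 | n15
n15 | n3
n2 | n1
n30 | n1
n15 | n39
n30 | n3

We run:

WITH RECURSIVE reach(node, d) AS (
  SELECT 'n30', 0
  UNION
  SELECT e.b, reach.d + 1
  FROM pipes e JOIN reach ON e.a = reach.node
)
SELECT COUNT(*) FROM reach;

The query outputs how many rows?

7

Base: (n30, d=0).
Iteration 1: edges from {n30} -> (n1, d=1), (n15, d=1), (n3, d=1).
Iteration 2: edges from {n1,n15,n3} -> (n3, d=2), (n39, d=2). [UNION drops 1 duplicate row(s)]
Iteration 3: edges from {n3,n39} -> (n39, d=3).
Iteration 4: no outgoing edges from {n39}; recursion stops.
Total rows emitted: 7.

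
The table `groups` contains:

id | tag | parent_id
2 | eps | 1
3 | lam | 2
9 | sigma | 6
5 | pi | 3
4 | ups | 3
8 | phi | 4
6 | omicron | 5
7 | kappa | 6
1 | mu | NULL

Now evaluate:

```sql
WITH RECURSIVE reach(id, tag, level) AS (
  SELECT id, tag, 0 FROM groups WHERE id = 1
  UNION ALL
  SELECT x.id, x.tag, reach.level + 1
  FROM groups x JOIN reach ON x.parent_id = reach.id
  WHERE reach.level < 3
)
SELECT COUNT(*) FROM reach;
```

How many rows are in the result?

Base: id=1 (mu) at level 0.
Iteration 1: rows with parent_id in {1} -> eps (id 2, level 1).
Iteration 2: rows with parent_id in {2} -> lam (id 3, level 2).
Iteration 3: rows with parent_id in {3} -> ups (id 4, level 3), pi (id 5, level 3).
Iteration 4: level < 3 fails for all current rows; recursion stops.
Total rows emitted: 5.

5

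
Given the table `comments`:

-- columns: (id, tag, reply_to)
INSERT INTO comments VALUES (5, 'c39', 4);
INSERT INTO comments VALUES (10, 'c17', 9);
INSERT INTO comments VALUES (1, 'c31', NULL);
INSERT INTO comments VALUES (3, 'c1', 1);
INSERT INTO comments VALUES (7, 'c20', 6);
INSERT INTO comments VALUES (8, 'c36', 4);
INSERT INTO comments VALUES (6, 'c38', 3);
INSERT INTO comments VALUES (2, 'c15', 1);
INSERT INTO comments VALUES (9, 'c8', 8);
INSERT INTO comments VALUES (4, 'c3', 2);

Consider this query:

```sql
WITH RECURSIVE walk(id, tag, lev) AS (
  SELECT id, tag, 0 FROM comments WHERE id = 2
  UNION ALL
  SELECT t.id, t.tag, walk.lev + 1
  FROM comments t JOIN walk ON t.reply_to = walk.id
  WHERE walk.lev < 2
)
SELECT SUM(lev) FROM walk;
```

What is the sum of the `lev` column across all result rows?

Base: id=2 (c15) at lev 0.
Iteration 1: rows with reply_to in {2} -> c3 (id 4, lev 1).
Iteration 2: rows with reply_to in {4} -> c39 (id 5, lev 2), c36 (id 8, lev 2).
Iteration 3: lev < 2 fails for all current rows; recursion stops.
SUM(lev) = 0 + 1 + 2 + 2 = 5.

5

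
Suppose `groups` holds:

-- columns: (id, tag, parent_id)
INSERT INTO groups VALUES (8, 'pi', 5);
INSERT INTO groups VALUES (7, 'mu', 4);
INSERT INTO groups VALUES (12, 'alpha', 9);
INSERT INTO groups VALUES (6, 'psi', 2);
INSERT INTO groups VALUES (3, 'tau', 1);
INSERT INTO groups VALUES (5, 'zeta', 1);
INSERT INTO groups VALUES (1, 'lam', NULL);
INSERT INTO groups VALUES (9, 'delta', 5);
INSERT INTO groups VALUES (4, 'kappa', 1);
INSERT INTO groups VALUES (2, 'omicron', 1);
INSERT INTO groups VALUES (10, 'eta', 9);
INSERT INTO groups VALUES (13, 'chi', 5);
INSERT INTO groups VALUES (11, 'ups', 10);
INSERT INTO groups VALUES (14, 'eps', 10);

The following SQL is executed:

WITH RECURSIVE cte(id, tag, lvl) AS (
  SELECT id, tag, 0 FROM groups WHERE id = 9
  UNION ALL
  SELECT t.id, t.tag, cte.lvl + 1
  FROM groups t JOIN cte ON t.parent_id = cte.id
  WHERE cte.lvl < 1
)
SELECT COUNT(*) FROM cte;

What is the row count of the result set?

Base: id=9 (delta) at lvl 0.
Iteration 1: rows with parent_id in {9} -> eta (id 10, lvl 1), alpha (id 12, lvl 1).
Iteration 2: lvl < 1 fails for all current rows; recursion stops.
Total rows emitted: 3.

3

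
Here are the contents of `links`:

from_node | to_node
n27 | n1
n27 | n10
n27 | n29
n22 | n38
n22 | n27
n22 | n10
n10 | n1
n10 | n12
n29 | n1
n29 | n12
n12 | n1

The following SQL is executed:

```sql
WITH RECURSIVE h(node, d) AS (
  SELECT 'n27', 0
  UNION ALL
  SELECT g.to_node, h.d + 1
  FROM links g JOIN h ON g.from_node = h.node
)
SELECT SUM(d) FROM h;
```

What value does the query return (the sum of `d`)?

17

Base: (n27, d=0).
Iteration 1: edges from {n27} -> (n1, d=1), (n10, d=1), (n29, d=1).
Iteration 2: edges from {n1,n10,n29} -> (n1, d=2) x2, (n12, d=2) x2. [UNION ALL keeps all 4 new rows, including repeats]
Iteration 3: edges from {n1,n12} -> (n1, d=3) x2. [UNION ALL keeps all 2 new rows, including repeats]
Iteration 4: no outgoing edges from {n1}; recursion stops.
SUM(d) = 0 + 1 + 1 + 1 + 2 + 2 + 2 + 2 + 3 + 3 = 17.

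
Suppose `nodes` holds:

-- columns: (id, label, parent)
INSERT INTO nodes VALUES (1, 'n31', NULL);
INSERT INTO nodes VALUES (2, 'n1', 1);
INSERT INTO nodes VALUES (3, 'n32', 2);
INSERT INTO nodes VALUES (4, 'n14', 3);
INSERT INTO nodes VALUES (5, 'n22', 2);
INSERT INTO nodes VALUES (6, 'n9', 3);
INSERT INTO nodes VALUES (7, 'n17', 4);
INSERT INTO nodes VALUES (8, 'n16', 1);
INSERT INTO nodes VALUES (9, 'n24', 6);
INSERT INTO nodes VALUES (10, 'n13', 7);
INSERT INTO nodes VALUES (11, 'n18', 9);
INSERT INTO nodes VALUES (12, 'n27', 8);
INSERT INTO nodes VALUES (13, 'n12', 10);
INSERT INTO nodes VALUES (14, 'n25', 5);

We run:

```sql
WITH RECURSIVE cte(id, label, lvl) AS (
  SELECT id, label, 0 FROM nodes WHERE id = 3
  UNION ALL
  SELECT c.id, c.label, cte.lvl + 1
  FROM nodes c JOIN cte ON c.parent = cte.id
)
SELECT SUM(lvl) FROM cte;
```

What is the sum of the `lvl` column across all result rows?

16

Base: id=3 (n32) at lvl 0.
Iteration 1: rows with parent in {3} -> n14 (id 4, lvl 1), n9 (id 6, lvl 1).
Iteration 2: rows with parent in {4,6} -> n17 (id 7, lvl 2), n24 (id 9, lvl 2).
Iteration 3: rows with parent in {7,9} -> n13 (id 10, lvl 3), n18 (id 11, lvl 3).
Iteration 4: rows with parent in {10,11} -> n12 (id 13, lvl 4).
Iteration 5: no rows with parent in {13}; recursion stops.
SUM(lvl) = 0 + 1 + 1 + 2 + 2 + 3 + 3 + 4 = 16.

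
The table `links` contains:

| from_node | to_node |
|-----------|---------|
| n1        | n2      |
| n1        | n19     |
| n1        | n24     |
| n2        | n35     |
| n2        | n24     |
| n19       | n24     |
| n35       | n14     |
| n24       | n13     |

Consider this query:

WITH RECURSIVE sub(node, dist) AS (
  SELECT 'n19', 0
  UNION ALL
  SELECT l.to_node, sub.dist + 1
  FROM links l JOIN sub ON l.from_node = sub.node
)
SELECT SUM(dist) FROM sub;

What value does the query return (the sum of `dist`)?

3

Base: (n19, dist=0).
Iteration 1: edges from {n19} -> (n24, dist=1).
Iteration 2: edges from {n24} -> (n13, dist=2).
Iteration 3: no outgoing edges from {n13}; recursion stops.
SUM(dist) = 0 + 1 + 2 = 3.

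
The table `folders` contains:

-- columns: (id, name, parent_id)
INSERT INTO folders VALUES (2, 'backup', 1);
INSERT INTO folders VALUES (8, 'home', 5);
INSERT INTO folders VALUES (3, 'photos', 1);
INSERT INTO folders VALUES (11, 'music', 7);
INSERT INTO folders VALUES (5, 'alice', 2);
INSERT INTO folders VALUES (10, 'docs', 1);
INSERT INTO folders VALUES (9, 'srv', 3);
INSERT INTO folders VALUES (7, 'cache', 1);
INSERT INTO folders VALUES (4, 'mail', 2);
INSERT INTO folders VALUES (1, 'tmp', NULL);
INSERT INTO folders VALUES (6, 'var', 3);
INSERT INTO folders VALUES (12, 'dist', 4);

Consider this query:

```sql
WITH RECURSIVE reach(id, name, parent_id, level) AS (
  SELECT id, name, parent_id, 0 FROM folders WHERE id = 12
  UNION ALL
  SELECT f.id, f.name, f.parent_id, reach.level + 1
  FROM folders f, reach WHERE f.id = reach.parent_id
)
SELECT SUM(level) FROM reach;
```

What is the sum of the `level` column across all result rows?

Base: id=12 (dist), parent_id=4, level 0.
Iteration 1: join on id=4 -> mail (id 4, parent_id=2, level 1).
Iteration 2: join on id=2 -> backup (id 2, parent_id=1, level 2).
Iteration 3: join on id=1 -> tmp (id 1, parent_id=NULL, level 3).
Iteration 4: parent_id is NULL; no match; recursion stops.
SUM(level) = 0 + 1 + 2 + 3 = 6.

6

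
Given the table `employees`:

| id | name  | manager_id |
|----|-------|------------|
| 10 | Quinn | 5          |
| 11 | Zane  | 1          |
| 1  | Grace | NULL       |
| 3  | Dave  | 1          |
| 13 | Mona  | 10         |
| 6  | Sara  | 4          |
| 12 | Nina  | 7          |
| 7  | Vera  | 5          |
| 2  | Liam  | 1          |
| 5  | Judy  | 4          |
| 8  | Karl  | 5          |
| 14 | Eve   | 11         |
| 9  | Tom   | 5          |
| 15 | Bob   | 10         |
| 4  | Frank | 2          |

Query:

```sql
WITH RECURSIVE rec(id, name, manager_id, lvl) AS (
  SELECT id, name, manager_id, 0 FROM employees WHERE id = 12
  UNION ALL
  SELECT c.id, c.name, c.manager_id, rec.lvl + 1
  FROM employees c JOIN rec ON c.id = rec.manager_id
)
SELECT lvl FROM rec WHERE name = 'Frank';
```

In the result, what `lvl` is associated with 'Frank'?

3

Base: id=12 (Nina), manager_id=7, lvl 0.
Iteration 1: join on id=7 -> Vera (id 7, manager_id=5, lvl 1).
Iteration 2: join on id=5 -> Judy (id 5, manager_id=4, lvl 2).
Iteration 3: join on id=4 -> Frank (id 4, manager_id=2, lvl 3).
Iteration 4: join on id=2 -> Liam (id 2, manager_id=1, lvl 4).
Iteration 5: join on id=1 -> Grace (id 1, manager_id=NULL, lvl 5).
Iteration 6: manager_id is NULL; no match; recursion stops.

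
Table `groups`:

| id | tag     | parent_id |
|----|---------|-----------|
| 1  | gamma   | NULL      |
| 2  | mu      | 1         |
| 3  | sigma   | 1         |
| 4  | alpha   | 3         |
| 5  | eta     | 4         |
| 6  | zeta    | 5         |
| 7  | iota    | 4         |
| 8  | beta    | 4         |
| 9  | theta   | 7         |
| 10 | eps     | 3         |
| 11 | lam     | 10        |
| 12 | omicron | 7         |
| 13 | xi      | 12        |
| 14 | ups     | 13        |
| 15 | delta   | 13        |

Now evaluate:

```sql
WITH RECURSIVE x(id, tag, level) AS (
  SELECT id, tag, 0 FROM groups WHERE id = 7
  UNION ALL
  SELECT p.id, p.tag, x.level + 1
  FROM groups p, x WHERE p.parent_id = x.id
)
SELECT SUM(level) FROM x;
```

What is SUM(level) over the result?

10

Base: id=7 (iota) at level 0.
Iteration 1: rows with parent_id in {7} -> theta (id 9, level 1), omicron (id 12, level 1).
Iteration 2: rows with parent_id in {9,12} -> xi (id 13, level 2).
Iteration 3: rows with parent_id in {13} -> ups (id 14, level 3), delta (id 15, level 3).
Iteration 4: no rows with parent_id in {14,15}; recursion stops.
SUM(level) = 0 + 1 + 1 + 2 + 3 + 3 = 10.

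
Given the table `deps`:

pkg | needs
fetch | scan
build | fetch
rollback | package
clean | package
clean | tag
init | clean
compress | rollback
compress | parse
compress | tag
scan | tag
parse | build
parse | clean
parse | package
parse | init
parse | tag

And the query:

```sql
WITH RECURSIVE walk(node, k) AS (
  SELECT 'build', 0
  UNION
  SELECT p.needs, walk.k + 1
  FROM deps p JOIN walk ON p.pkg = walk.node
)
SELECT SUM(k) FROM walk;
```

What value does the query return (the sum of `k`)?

6

Base: (build, k=0).
Iteration 1: edges from {build} -> (fetch, k=1).
Iteration 2: edges from {fetch} -> (scan, k=2).
Iteration 3: edges from {scan} -> (tag, k=3).
Iteration 4: no outgoing edges from {tag}; recursion stops.
SUM(k) = 0 + 1 + 2 + 3 = 6.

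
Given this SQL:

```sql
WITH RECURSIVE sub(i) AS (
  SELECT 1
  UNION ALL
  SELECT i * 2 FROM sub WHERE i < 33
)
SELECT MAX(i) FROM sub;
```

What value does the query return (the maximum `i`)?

Base: i=1.
Iteration 1: 1 < 33 holds -> i = 1 * 2 = 2.
Iteration 2: 2 < 33 holds -> i = 2 * 2 = 4.
Iteration 3: 4 < 33 holds -> i = 4 * 2 = 8.
Iteration 4: 8 < 33 holds -> i = 8 * 2 = 16.
Iteration 5: 16 < 33 holds -> i = 16 * 2 = 32.
Iteration 6: 32 < 33 holds -> i = 32 * 2 = 64.
Iteration 7: 64 < 33 fails; recursion stops.
i values: 1, 2, 4, 8, 16, 32, 64; the maximum is 64.

64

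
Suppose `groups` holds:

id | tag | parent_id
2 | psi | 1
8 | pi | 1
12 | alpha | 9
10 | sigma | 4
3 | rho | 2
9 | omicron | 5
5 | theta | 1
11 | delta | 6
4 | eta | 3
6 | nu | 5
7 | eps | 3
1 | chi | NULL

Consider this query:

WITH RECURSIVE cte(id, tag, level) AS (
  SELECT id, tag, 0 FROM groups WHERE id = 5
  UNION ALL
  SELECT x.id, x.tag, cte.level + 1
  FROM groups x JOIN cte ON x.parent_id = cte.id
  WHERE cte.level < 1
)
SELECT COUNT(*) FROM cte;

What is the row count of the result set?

Base: id=5 (theta) at level 0.
Iteration 1: rows with parent_id in {5} -> nu (id 6, level 1), omicron (id 9, level 1).
Iteration 2: level < 1 fails for all current rows; recursion stops.
Total rows emitted: 3.

3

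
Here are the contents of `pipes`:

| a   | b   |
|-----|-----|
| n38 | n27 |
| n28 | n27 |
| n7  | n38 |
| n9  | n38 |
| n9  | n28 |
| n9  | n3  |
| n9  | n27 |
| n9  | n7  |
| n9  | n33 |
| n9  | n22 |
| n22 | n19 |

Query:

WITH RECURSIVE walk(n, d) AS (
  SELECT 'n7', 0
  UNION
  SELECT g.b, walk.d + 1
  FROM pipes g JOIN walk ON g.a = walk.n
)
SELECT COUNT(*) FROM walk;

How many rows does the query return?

Base: (n7, d=0).
Iteration 1: edges from {n7} -> (n38, d=1).
Iteration 2: edges from {n38} -> (n27, d=2).
Iteration 3: no outgoing edges from {n27}; recursion stops.
Total rows emitted: 3.

3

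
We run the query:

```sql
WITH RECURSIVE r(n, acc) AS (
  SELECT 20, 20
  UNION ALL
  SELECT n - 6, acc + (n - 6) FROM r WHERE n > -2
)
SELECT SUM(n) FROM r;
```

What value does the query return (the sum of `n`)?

Base: n=20, acc=20.
Iteration 1: 20 > -2 holds -> n = 20 - 6 = 14, acc = 20 + 14 = 34.
Iteration 2: 14 > -2 holds -> n = 14 - 6 = 8, acc = 34 + 8 = 42.
Iteration 3: 8 > -2 holds -> n = 8 - 6 = 2, acc = 42 + 2 = 44.
Iteration 4: 2 > -2 holds -> n = 2 - 6 = -4, acc = 44 + -4 = 40.
Iteration 5: -4 > -2 fails; recursion stops.
SUM(n) = 20 + 14 + 8 + 2 + -4 = 40.

40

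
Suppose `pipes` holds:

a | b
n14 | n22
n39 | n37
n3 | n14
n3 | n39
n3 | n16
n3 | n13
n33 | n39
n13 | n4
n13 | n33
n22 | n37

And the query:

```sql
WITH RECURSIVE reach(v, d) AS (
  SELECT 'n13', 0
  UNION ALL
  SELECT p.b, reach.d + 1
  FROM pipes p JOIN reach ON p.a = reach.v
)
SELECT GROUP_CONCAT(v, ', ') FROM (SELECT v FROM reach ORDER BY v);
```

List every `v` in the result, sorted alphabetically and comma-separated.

Base: (n13, d=0).
Iteration 1: edges from {n13} -> (n33, d=1), (n4, d=1).
Iteration 2: edges from {n33,n4} -> (n39, d=2).
Iteration 3: edges from {n39} -> (n37, d=3).
Iteration 4: no outgoing edges from {n37}; recursion stops.

n13, n33, n37, n39, n4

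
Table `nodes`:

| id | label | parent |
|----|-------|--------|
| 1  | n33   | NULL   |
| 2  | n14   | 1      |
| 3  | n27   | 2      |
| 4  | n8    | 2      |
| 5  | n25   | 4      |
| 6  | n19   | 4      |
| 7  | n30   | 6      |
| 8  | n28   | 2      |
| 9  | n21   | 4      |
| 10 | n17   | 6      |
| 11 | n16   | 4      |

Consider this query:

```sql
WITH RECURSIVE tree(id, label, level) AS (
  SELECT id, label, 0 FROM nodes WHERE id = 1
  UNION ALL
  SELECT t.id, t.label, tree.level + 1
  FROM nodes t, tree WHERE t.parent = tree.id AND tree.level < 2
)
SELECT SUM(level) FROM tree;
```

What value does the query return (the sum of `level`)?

Base: id=1 (n33) at level 0.
Iteration 1: rows with parent in {1} -> n14 (id 2, level 1).
Iteration 2: rows with parent in {2} -> n27 (id 3, level 2), n8 (id 4, level 2), n28 (id 8, level 2).
Iteration 3: level < 2 fails for all current rows; recursion stops.
SUM(level) = 0 + 1 + 2 + 2 + 2 = 7.

7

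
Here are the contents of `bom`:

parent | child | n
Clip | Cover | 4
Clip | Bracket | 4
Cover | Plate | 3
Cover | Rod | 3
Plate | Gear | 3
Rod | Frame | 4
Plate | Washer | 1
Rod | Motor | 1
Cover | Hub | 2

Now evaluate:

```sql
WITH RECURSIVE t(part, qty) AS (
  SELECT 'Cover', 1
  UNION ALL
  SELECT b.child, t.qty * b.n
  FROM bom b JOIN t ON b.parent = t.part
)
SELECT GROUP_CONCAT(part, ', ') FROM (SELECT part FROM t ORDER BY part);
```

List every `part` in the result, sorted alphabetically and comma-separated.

Base: (Cover, qty=1).
Iteration 1: components of {Cover} -> Hub = 1*2 = 2, Plate = 1*3 = 3, Rod = 1*3 = 3.
Iteration 2: components of {Hub,Plate,Rod} -> Frame = 3*4 = 12, Gear = 3*3 = 9, Motor = 3*1 = 3, Washer = 3*1 = 3.
Iteration 3: no further components; recursion stops.

Cover, Frame, Gear, Hub, Motor, Plate, Rod, Washer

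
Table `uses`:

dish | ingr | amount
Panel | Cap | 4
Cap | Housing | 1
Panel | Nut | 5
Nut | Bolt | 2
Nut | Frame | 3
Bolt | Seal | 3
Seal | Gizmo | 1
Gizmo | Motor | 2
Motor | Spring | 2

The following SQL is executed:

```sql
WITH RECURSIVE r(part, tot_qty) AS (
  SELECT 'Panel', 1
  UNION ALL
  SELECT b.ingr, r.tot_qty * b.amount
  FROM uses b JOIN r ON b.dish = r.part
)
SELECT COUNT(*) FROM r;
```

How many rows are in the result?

10

Base: (Panel, tot_qty=1).
Iteration 1: components of {Panel} -> Cap = 1*4 = 4, Nut = 1*5 = 5.
Iteration 2: components of {Cap,Nut} -> Bolt = 5*2 = 10, Frame = 5*3 = 15, Housing = 4*1 = 4.
Iteration 3: components of {Bolt,Frame,Housing} -> Seal = 10*3 = 30.
Iteration 4: components of {Seal} -> Gizmo = 30*1 = 30.
Iteration 5: components of {Gizmo} -> Motor = 30*2 = 60.
Iteration 6: components of {Motor} -> Spring = 60*2 = 120.
Iteration 7: no further components; recursion stops.
Total rows emitted: 10.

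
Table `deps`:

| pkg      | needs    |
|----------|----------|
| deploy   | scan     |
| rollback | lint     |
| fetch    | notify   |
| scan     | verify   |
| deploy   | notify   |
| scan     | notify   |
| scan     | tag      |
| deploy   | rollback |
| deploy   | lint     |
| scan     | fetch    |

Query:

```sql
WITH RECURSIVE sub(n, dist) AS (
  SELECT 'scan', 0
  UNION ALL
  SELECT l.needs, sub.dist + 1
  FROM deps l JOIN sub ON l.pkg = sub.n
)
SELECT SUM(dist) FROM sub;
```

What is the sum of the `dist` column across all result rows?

6

Base: (scan, dist=0).
Iteration 1: edges from {scan} -> (fetch, dist=1), (notify, dist=1), (tag, dist=1), (verify, dist=1).
Iteration 2: edges from {fetch,notify,tag,verify} -> (notify, dist=2).
Iteration 3: no outgoing edges from {notify}; recursion stops.
SUM(dist) = 0 + 1 + 1 + 1 + 1 + 2 = 6.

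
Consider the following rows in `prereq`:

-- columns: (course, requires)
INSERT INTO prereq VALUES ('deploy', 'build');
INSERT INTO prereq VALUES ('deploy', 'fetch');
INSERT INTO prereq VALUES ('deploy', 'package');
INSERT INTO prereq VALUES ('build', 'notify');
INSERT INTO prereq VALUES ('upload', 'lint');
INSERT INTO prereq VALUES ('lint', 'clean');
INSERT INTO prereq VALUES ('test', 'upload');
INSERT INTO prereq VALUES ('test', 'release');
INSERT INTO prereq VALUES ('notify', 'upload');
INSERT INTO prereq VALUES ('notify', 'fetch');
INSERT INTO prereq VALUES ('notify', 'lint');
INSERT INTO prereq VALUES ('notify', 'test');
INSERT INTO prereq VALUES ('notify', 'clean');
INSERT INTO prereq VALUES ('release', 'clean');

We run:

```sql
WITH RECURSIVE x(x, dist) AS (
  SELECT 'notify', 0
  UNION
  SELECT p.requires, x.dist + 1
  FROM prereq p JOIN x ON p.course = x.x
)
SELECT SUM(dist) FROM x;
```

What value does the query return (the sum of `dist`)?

23

Base: (notify, dist=0).
Iteration 1: edges from {notify} -> (clean, dist=1), (fetch, dist=1), (lint, dist=1), (test, dist=1), (upload, dist=1).
Iteration 2: edges from {clean,fetch,lint,test,upload} -> (clean, dist=2), (lint, dist=2), (release, dist=2), (upload, dist=2).
Iteration 3: edges from {clean,lint,release,upload} -> (clean, dist=3), (lint, dist=3). [UNION drops 1 duplicate row(s)]
Iteration 4: edges from {clean,lint} -> (clean, dist=4).
Iteration 5: no outgoing edges from {clean}; recursion stops.
SUM(dist) = 0 + 1 + 1 + 1 + 1 + 1 + 2 + 2 + 2 + 2 + 3 + 3 + 4 = 23.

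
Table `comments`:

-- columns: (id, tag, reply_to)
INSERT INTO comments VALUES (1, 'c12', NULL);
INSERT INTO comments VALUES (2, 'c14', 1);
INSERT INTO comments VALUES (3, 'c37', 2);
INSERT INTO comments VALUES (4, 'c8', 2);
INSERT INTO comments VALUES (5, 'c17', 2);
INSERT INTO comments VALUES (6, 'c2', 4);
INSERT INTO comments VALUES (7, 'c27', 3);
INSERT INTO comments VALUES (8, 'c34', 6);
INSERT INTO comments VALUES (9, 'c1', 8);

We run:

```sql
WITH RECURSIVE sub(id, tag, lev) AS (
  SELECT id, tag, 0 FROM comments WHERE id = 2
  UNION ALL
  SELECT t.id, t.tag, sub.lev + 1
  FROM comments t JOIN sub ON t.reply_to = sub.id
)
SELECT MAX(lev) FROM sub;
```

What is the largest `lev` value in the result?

4

Base: id=2 (c14) at lev 0.
Iteration 1: rows with reply_to in {2} -> c37 (id 3, lev 1), c8 (id 4, lev 1), c17 (id 5, lev 1).
Iteration 2: rows with reply_to in {3,4,5} -> c2 (id 6, lev 2), c27 (id 7, lev 2).
Iteration 3: rows with reply_to in {6,7} -> c34 (id 8, lev 3).
Iteration 4: rows with reply_to in {8} -> c1 (id 9, lev 4).
Iteration 5: no rows with reply_to in {9}; recursion stops.
lev values: 0, 1, 1, 1, 2, 2, 3, 4; the maximum is 4.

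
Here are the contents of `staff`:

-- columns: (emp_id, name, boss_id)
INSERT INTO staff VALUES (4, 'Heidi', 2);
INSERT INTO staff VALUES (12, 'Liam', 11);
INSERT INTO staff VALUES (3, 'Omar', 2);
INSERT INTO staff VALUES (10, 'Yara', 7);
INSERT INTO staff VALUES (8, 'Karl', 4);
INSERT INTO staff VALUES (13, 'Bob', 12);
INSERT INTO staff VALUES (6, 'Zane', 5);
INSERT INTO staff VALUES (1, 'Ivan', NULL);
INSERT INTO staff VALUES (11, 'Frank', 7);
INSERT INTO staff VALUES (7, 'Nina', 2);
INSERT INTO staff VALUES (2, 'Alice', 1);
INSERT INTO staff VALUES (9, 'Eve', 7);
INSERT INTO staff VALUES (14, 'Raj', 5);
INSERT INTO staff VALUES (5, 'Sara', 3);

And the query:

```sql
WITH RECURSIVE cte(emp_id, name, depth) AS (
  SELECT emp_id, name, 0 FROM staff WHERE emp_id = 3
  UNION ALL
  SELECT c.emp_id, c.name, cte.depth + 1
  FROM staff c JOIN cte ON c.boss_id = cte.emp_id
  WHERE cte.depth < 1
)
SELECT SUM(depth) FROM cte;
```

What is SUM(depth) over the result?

1

Base: emp_id=3 (Omar) at depth 0.
Iteration 1: rows with boss_id in {3} -> Sara (id 5, depth 1).
Iteration 2: depth < 1 fails for all current rows; recursion stops.
SUM(depth) = 0 + 1 = 1.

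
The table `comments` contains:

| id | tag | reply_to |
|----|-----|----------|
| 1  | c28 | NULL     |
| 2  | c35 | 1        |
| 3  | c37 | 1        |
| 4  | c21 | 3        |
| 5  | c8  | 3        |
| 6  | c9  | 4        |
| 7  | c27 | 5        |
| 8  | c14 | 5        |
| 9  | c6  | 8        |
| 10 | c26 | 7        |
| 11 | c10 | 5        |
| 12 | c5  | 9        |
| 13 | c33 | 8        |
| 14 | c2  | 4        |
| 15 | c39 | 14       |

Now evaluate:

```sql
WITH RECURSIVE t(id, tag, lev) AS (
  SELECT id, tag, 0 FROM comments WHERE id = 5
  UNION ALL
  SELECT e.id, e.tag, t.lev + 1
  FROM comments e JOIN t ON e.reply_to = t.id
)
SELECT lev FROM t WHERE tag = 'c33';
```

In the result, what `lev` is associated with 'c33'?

2

Base: id=5 (c8) at lev 0.
Iteration 1: rows with reply_to in {5} -> c27 (id 7, lev 1), c14 (id 8, lev 1), c10 (id 11, lev 1).
Iteration 2: rows with reply_to in {7,8,11} -> c6 (id 9, lev 2), c26 (id 10, lev 2), c33 (id 13, lev 2).
Iteration 3: rows with reply_to in {9,10,13} -> c5 (id 12, lev 3).
Iteration 4: no rows with reply_to in {12}; recursion stops.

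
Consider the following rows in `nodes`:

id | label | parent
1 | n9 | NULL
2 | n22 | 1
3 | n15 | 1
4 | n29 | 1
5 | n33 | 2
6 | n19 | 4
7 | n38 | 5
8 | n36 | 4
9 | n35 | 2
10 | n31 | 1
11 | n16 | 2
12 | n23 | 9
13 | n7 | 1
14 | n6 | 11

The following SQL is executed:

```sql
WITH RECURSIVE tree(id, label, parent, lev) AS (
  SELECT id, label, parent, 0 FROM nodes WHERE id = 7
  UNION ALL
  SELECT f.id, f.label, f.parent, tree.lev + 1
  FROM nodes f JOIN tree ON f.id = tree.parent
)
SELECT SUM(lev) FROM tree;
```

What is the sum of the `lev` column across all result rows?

Base: id=7 (n38), parent=5, lev 0.
Iteration 1: join on id=5 -> n33 (id 5, parent=2, lev 1).
Iteration 2: join on id=2 -> n22 (id 2, parent=1, lev 2).
Iteration 3: join on id=1 -> n9 (id 1, parent=NULL, lev 3).
Iteration 4: parent is NULL; no match; recursion stops.
SUM(lev) = 0 + 1 + 2 + 3 = 6.

6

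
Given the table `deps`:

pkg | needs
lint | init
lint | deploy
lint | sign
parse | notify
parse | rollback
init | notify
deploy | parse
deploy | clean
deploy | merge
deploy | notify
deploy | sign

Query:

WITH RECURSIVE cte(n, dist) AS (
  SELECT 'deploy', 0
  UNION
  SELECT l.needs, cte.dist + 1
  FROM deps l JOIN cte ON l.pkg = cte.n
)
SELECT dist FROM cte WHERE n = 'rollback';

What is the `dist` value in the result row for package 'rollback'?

2

Base: (deploy, dist=0).
Iteration 1: edges from {deploy} -> (clean, dist=1), (merge, dist=1), (notify, dist=1), (parse, dist=1), (sign, dist=1).
Iteration 2: edges from {clean,merge,notify,parse,sign} -> (notify, dist=2), (rollback, dist=2).
Iteration 3: no outgoing edges from {notify,rollback}; recursion stops.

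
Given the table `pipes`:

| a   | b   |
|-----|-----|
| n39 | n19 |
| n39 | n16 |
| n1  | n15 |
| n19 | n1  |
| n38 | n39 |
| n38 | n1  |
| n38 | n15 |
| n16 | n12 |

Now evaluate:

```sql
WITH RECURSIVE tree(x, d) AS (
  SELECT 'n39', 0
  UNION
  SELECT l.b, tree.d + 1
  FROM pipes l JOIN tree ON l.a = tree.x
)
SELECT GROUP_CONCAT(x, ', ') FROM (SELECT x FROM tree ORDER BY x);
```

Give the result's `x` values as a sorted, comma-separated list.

n1, n12, n15, n16, n19, n39

Base: (n39, d=0).
Iteration 1: edges from {n39} -> (n16, d=1), (n19, d=1).
Iteration 2: edges from {n16,n19} -> (n1, d=2), (n12, d=2).
Iteration 3: edges from {n1,n12} -> (n15, d=3).
Iteration 4: no outgoing edges from {n15}; recursion stops.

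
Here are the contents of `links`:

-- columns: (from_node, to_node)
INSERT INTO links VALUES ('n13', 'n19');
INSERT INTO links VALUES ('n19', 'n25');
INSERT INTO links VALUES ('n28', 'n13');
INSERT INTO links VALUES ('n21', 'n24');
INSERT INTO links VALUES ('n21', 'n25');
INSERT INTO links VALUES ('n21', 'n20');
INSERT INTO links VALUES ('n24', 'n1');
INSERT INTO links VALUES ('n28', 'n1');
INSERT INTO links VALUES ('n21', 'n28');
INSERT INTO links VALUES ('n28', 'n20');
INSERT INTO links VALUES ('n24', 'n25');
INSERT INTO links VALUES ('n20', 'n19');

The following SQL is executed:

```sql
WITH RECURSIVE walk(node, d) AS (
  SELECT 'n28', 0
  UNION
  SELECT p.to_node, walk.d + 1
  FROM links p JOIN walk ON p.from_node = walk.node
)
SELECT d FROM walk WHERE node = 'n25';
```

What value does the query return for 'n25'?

3

Base: (n28, d=0).
Iteration 1: edges from {n28} -> (n1, d=1), (n13, d=1), (n20, d=1).
Iteration 2: edges from {n1,n13,n20} -> (n19, d=2). [UNION drops 1 duplicate row(s)]
Iteration 3: edges from {n19} -> (n25, d=3).
Iteration 4: no outgoing edges from {n25}; recursion stops.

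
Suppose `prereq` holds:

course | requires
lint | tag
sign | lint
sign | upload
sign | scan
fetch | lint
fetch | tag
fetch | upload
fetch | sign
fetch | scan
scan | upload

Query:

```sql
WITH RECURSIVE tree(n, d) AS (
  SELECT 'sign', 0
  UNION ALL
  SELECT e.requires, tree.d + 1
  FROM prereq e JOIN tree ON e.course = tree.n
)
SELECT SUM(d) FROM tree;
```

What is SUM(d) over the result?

7

Base: (sign, d=0).
Iteration 1: edges from {sign} -> (lint, d=1), (scan, d=1), (upload, d=1).
Iteration 2: edges from {lint,scan,upload} -> (tag, d=2), (upload, d=2).
Iteration 3: no outgoing edges from {tag,upload}; recursion stops.
SUM(d) = 0 + 1 + 1 + 1 + 2 + 2 = 7.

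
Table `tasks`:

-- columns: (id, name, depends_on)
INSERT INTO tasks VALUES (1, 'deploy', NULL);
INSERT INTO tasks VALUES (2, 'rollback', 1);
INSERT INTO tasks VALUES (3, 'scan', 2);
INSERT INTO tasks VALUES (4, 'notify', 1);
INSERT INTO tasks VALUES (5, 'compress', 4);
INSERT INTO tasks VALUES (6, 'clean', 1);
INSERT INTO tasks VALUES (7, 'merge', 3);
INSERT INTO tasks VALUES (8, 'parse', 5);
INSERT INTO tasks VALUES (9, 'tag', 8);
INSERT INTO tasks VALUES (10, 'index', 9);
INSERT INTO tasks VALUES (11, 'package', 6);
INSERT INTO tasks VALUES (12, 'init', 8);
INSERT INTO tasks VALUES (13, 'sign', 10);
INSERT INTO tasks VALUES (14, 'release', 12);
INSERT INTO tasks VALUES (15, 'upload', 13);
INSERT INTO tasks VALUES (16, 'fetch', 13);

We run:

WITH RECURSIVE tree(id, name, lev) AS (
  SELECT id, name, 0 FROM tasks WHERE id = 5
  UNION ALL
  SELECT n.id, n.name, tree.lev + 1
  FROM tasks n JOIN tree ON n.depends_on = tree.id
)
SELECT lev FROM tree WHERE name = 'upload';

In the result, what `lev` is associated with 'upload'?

Base: id=5 (compress) at lev 0.
Iteration 1: rows with depends_on in {5} -> parse (id 8, lev 1).
Iteration 2: rows with depends_on in {8} -> tag (id 9, lev 2), init (id 12, lev 2).
Iteration 3: rows with depends_on in {9,12} -> index (id 10, lev 3), release (id 14, lev 3).
Iteration 4: rows with depends_on in {10,14} -> sign (id 13, lev 4).
Iteration 5: rows with depends_on in {13} -> upload (id 15, lev 5), fetch (id 16, lev 5).
Iteration 6: no rows with depends_on in {15,16}; recursion stops.

5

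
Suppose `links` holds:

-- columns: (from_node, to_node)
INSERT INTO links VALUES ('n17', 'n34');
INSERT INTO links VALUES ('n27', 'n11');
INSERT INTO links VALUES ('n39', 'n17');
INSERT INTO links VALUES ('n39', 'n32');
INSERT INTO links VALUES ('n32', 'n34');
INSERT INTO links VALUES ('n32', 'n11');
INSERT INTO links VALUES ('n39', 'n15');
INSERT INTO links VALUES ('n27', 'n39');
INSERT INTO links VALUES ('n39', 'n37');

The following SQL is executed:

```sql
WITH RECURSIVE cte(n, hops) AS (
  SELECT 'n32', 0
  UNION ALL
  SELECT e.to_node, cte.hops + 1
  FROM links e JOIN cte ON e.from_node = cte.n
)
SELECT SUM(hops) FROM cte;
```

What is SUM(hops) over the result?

Base: (n32, hops=0).
Iteration 1: edges from {n32} -> (n11, hops=1), (n34, hops=1).
Iteration 2: no outgoing edges from {n11,n34}; recursion stops.
SUM(hops) = 0 + 1 + 1 = 2.

2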